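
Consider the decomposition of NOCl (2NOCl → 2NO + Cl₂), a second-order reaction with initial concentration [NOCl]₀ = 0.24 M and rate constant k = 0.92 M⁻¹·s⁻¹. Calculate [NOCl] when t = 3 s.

0.1444 M

Step 1: For a second-order reaction: 1/[NOCl] = 1/[NOCl]₀ + kt
Step 2: 1/[NOCl] = 1/0.24 + 0.92 × 3
Step 3: 1/[NOCl] = 4.167 + 2.76 = 6.927
Step 4: [NOCl] = 1/6.927 = 0.1444 M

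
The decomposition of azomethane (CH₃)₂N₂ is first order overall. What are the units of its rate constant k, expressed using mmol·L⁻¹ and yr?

yr⁻¹

Step 1: For overall order n, rate = k × (concentration)^n.
Step 2: Rate has units mmol·L⁻¹·yr⁻¹; concentration term has units (mmol·L⁻¹)^1.
Step 3: k = rate / (concentration)^n, so units of k = (mmol·L⁻¹)^(1-1)·yr⁻¹ = yr⁻¹.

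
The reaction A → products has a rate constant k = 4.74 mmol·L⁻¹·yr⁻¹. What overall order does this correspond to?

zeroth order (0)

Step 1: The units of k for an nth-order reaction are (concentration)^(1-n)·(time)⁻¹.
Step 2: Here k has units mmol·L⁻¹·yr⁻¹, so the concentration exponent is 1.
Step 3: 1 - n = 1 ⇒ n = 0. The reaction is zeroth order.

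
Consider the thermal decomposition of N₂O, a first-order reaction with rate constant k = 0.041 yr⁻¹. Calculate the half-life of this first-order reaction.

16.91 yr

Step 1: For a first-order reaction, t₁/₂ = ln(2)/k
Step 2: t₁/₂ = ln(2)/0.041
Step 3: t₁/₂ = 0.6931/0.041 = 16.91 yr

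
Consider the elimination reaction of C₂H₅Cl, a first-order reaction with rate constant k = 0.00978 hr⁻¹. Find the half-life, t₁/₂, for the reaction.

70.87 hr

Step 1: For a first-order reaction, t₁/₂ = ln(2)/k
Step 2: t₁/₂ = ln(2)/0.00978
Step 3: t₁/₂ = 0.6931/0.00978 = 70.87 hr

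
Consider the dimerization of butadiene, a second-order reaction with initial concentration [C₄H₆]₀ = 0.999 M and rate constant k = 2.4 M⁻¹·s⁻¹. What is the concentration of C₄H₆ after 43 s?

0.009597 M

Step 1: For a second-order reaction: 1/[C₄H₆] = 1/[C₄H₆]₀ + kt
Step 2: 1/[C₄H₆] = 1/0.999 + 2.4 × 43
Step 3: 1/[C₄H₆] = 1.001 + 103.2 = 104.2
Step 4: [C₄H₆] = 1/104.2 = 0.009597 M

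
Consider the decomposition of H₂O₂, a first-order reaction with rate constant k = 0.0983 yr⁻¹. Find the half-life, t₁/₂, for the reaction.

7.051 yr

Step 1: For a first-order reaction, t₁/₂ = ln(2)/k
Step 2: t₁/₂ = ln(2)/0.0983
Step 3: t₁/₂ = 0.6931/0.0983 = 7.051 yr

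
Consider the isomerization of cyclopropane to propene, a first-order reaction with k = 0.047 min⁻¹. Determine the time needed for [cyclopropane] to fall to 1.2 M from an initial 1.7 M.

7.411 min

Step 1: For first-order: t = ln([cyclopropane]₀/[cyclopropane])/k
Step 2: t = ln(1.7/1.2)/0.047
Step 3: t = ln(1.417)/0.047
Step 4: t = 0.3483/0.047 = 7.411 min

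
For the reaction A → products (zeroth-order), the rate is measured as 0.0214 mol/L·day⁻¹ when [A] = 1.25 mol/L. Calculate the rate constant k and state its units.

0.0214 mol/L·day⁻¹

Step 1: For a zeroth-order reaction, rate = k (independent of concentration).
Step 2: k = rate = 0.0214 mol/L·day⁻¹.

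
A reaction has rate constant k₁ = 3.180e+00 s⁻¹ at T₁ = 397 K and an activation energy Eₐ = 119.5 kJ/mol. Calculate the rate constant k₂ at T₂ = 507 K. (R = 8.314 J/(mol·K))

8.201e+03 s⁻¹

Step 1: Use the two-temperature Arrhenius form: ln(k₂/k₁) = -Eₐ/R × (1/T₂ - 1/T₁)
Step 2: Convert Eₐ to J/mol: 119.5 kJ/mol = 119500 J/mol
Step 3: 1/T₂ - 1/T₁ = 1/507 - 1/397 = -5.465051e-04 K⁻¹
Step 4: ln(k₂/k₁) = -119500/8.314 × -5.465051e-04 = 7.85511
Step 5: k₂ = k₁ × exp(7.85511) = 3.180e+00 × 2.57888e+03 = 8.201e+03 s⁻¹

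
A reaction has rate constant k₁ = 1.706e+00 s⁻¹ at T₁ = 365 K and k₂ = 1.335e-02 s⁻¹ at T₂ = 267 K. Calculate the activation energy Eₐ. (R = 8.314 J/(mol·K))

40.1 kJ/mol

Step 1: Use the two-temperature Arrhenius form: ln(k₂/k₁) = -Eₐ/R × (1/T₂ - 1/T₁)
Step 2: ln(k₂/k₁) = ln(1.335e-02/1.706e+00) = ln(0.00782532) = -4.85039
Step 3: 1/T₂ - 1/T₁ = 1/267 - 1/365 = 1.005592e-03 K⁻¹
Step 4: Eₐ = -R × ln(k₂/k₁) / (1/T₂ - 1/T₁) = -8.314 × -4.85039 / 1.005592e-03
Step 5: Eₐ = 4.0102e+04 J/mol = 40.1 kJ/mol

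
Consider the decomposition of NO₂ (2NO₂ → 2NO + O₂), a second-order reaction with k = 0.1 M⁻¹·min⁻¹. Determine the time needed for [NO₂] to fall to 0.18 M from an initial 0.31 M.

23.3 min

Step 1: For second-order: t = (1/[NO₂] - 1/[NO₂]₀)/k
Step 2: t = (1/0.18 - 1/0.31)/0.1
Step 3: t = (5.556 - 3.226)/0.1
Step 4: t = 2.33/0.1 = 23.3 min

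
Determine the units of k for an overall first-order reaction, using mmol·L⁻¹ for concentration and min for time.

min⁻¹

Step 1: For overall order n, rate = k × (concentration)^n.
Step 2: Rate has units mmol·L⁻¹·min⁻¹; concentration term has units (mmol·L⁻¹)^1.
Step 3: k = rate / (concentration)^n, so units of k = (mmol·L⁻¹)^(1-1)·min⁻¹ = min⁻¹.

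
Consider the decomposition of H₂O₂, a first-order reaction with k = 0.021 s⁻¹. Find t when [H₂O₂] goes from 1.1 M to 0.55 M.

33.01 s

Step 1: For first-order: t = ln([H₂O₂]₀/[H₂O₂])/k
Step 2: t = ln(1.1/0.55)/0.021
Step 3: t = ln(2)/0.021
Step 4: t = 0.6931/0.021 = 33.01 s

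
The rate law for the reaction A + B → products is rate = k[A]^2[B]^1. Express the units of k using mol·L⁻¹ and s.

(mol·L⁻¹)⁻²·s⁻¹

Step 1: Overall order = 2 + 1 = 3.
Step 2: rate has units mol·L⁻¹·s⁻¹; [A]^2[B]^1 has units (mol·L⁻¹)^3.
Step 3: k = rate/([A]^2[B]^1), so units of k = (mol·L⁻¹)^(1-3)·s⁻¹ = (mol·L⁻¹)⁻²·s⁻¹.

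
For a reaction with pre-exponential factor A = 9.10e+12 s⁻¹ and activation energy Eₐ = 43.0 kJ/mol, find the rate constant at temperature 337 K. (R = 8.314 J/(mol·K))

1.97e+06 s⁻¹

Step 1: Use the Arrhenius equation: k = A × exp(-Eₐ/RT)
Step 2: Convert Eₐ to J/mol: 43.0 kJ/mol = 43000 J/mol
Step 3: Calculate the exponent: -Eₐ/(RT) = -43000/(8.314 × 337) = -15.34718
Step 4: k = 9.10e+12 × exp(-15.34718)
Step 5: k = 9.10e+12 × 2.16174e-07 = 1.9672e+06 s⁻¹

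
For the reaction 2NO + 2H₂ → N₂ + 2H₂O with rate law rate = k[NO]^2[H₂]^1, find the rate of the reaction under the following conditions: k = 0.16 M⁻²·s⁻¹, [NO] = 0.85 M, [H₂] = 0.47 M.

0.05433 M/s

Step 1: The rate law is rate = k[NO]^2[H₂]^1
Step 2: Substitute: rate = 0.16 × (0.85)^2 × (0.47)^1
Step 3: rate = 0.16 × 0.7225 × 0.47 = 0.054332 M/s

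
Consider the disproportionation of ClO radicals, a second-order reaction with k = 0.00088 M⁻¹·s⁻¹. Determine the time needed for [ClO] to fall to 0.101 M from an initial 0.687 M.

9597 s

Step 1: For second-order: t = (1/[ClO] - 1/[ClO]₀)/k
Step 2: t = (1/0.101 - 1/0.687)/0.00088
Step 3: t = (9.901 - 1.456)/0.00088
Step 4: t = 8.445/0.00088 = 9597 s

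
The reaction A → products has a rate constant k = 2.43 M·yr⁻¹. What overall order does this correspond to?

zeroth order (0)

Step 1: The units of k for an nth-order reaction are (concentration)^(1-n)·(time)⁻¹.
Step 2: Here k has units M·yr⁻¹, so the concentration exponent is 1.
Step 3: 1 - n = 1 ⇒ n = 0. The reaction is zeroth order.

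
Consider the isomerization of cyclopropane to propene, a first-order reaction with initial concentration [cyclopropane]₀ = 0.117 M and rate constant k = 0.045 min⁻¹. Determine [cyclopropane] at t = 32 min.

0.02772 M

Step 1: For a first-order reaction: [cyclopropane] = [cyclopropane]₀ × e^(-kt)
Step 2: [cyclopropane] = 0.117 × e^(-0.045 × 32)
Step 3: [cyclopropane] = 0.117 × e^(-1.44)
Step 4: [cyclopropane] = 0.117 × 0.236928 = 0.02772 M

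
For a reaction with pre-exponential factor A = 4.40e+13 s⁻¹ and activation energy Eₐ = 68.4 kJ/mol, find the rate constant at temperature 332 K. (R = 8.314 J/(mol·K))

7.61e+02 s⁻¹

Step 1: Use the Arrhenius equation: k = A × exp(-Eₐ/RT)
Step 2: Convert Eₐ to J/mol: 68.4 kJ/mol = 68400 J/mol
Step 3: Calculate the exponent: -Eₐ/(RT) = -68400/(8.314 × 332) = -24.78038
Step 4: k = 4.40e+13 × exp(-24.78038)
Step 5: k = 4.40e+13 × 1.72989e-11 = 7.6115e+02 s⁻¹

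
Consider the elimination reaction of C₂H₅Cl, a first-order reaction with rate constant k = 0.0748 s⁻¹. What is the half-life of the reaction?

9.267 s

Step 1: For a first-order reaction, t₁/₂ = ln(2)/k
Step 2: t₁/₂ = ln(2)/0.0748
Step 3: t₁/₂ = 0.6931/0.0748 = 9.267 s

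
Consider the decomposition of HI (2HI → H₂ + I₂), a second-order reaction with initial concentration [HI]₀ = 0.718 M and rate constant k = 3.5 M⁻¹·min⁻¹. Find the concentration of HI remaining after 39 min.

0.007252 M

Step 1: For a second-order reaction: 1/[HI] = 1/[HI]₀ + kt
Step 2: 1/[HI] = 1/0.718 + 3.5 × 39
Step 3: 1/[HI] = 1.393 + 136.5 = 137.9
Step 4: [HI] = 1/137.9 = 0.007252 M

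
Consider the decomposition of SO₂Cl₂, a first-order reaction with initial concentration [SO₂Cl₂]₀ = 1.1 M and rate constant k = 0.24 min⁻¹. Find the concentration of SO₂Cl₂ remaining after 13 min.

0.04857 M

Step 1: For a first-order reaction: [SO₂Cl₂] = [SO₂Cl₂]₀ × e^(-kt)
Step 2: [SO₂Cl₂] = 1.1 × e^(-0.24 × 13)
Step 3: [SO₂Cl₂] = 1.1 × e^(-3.12)
Step 4: [SO₂Cl₂] = 1.1 × 0.0441572 = 0.04857 M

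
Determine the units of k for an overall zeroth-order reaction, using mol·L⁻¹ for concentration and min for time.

mol·L⁻¹·min⁻¹

Step 1: For overall order n, rate = k × (concentration)^n.
Step 2: Rate has units mol·L⁻¹·min⁻¹; concentration term has units (mol·L⁻¹)^0.
Step 3: k = rate / (concentration)^n, so units of k = (mol·L⁻¹)^(1-0)·min⁻¹ = mol·L⁻¹·min⁻¹.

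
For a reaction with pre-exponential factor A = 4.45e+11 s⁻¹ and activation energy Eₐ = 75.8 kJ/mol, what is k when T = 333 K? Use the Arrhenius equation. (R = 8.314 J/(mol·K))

5.73e-01 s⁻¹

Step 1: Use the Arrhenius equation: k = A × exp(-Eₐ/RT)
Step 2: Convert Eₐ to J/mol: 75.8 kJ/mol = 75800 J/mol
Step 3: Calculate the exponent: -Eₐ/(RT) = -75800/(8.314 × 333) = -27.37883
Step 4: k = 4.45e+11 × exp(-27.37883)
Step 5: k = 4.45e+11 × 1.28684e-12 = 5.7264e-01 s⁻¹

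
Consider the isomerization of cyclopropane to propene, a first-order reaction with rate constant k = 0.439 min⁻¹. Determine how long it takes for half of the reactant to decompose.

1.579 min

Step 1: For a first-order reaction, t₁/₂ = ln(2)/k
Step 2: t₁/₂ = ln(2)/0.439
Step 3: t₁/₂ = 0.6931/0.439 = 1.579 min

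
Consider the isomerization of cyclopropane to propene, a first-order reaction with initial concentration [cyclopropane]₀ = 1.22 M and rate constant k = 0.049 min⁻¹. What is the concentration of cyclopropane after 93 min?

0.0128 M

Step 1: For a first-order reaction: [cyclopropane] = [cyclopropane]₀ × e^(-kt)
Step 2: [cyclopropane] = 1.22 × e^(-0.049 × 93)
Step 3: [cyclopropane] = 1.22 × e^(-4.557)
Step 4: [cyclopropane] = 1.22 × 0.0104935 = 0.0128 M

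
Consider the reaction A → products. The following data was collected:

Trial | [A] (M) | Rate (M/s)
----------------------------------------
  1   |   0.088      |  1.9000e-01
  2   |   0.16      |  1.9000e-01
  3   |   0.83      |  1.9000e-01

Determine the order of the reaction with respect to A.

zeroth order (0)

Step 1: Compare trials - when concentration changes, rate stays constant.
Step 2: rate₂/rate₁ = 1.9000e-01/1.9000e-01 = 1
Step 3: [A]₂/[A]₁ = 0.16/0.088 = 1.818
Step 4: Since rate ratio ≈ (conc ratio)^0, the reaction is zeroth order.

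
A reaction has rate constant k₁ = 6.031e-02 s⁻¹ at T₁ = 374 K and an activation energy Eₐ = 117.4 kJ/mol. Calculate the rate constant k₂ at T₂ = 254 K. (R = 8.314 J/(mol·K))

1.081e-09 s⁻¹

Step 1: Use the two-temperature Arrhenius form: ln(k₂/k₁) = -Eₐ/R × (1/T₂ - 1/T₁)
Step 2: Convert Eₐ to J/mol: 117.4 kJ/mol = 117400 J/mol
Step 3: 1/T₂ - 1/T₁ = 1/254 - 1/374 = 1.263211e-03 K⁻¹
Step 4: ln(k₂/k₁) = -117400/8.314 × 1.263211e-03 = -17.83750
Step 5: k₂ = k₁ × exp(-17.83750) = 6.031e-02 × 1.79173e-08 = 1.081e-09 s⁻¹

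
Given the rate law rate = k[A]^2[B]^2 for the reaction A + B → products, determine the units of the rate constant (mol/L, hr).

(mol/L)⁻³·hr⁻¹

Step 1: Overall order = 2 + 2 = 4.
Step 2: rate has units mol/L·hr⁻¹; [A]^2[B]^2 has units (mol/L)^4.
Step 3: k = rate/([A]^2[B]^2), so units of k = (mol/L)^(1-4)·hr⁻¹ = (mol/L)⁻³·hr⁻¹.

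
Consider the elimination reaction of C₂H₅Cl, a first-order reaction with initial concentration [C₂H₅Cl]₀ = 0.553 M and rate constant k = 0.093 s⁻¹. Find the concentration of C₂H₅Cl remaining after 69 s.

0.0009034 M

Step 1: For a first-order reaction: [C₂H₅Cl] = [C₂H₅Cl]₀ × e^(-kt)
Step 2: [C₂H₅Cl] = 0.553 × e^(-0.093 × 69)
Step 3: [C₂H₅Cl] = 0.553 × e^(-6.417)
Step 4: [C₂H₅Cl] = 0.553 × 0.00163355 = 0.0009034 M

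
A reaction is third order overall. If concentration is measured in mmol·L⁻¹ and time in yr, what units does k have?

(mmol·L⁻¹)⁻²·yr⁻¹

Step 1: For overall order n, rate = k × (concentration)^n.
Step 2: Rate has units mmol·L⁻¹·yr⁻¹; concentration term has units (mmol·L⁻¹)^3.
Step 3: k = rate / (concentration)^n, so units of k = (mmol·L⁻¹)^(1-3)·yr⁻¹ = (mmol·L⁻¹)⁻²·yr⁻¹.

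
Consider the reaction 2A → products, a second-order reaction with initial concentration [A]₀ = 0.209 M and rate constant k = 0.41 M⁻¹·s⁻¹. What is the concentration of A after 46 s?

0.04229 M

Step 1: For a second-order reaction: 1/[A] = 1/[A]₀ + kt
Step 2: 1/[A] = 1/0.209 + 0.41 × 46
Step 3: 1/[A] = 4.785 + 18.86 = 23.64
Step 4: [A] = 1/23.64 = 0.04229 M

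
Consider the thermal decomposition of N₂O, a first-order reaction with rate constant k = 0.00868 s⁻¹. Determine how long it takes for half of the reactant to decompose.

79.86 s

Step 1: For a first-order reaction, t₁/₂ = ln(2)/k
Step 2: t₁/₂ = ln(2)/0.00868
Step 3: t₁/₂ = 0.6931/0.00868 = 79.86 s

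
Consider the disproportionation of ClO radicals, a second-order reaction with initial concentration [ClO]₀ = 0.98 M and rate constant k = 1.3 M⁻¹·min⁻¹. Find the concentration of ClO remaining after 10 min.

0.07132 M

Step 1: For a second-order reaction: 1/[ClO] = 1/[ClO]₀ + kt
Step 2: 1/[ClO] = 1/0.98 + 1.3 × 10
Step 3: 1/[ClO] = 1.02 + 13 = 14.02
Step 4: [ClO] = 1/14.02 = 0.07132 M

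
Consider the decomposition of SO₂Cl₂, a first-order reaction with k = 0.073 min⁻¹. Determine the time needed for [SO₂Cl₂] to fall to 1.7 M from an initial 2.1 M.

2.895 min

Step 1: For first-order: t = ln([SO₂Cl₂]₀/[SO₂Cl₂])/k
Step 2: t = ln(2.1/1.7)/0.073
Step 3: t = ln(1.235)/0.073
Step 4: t = 0.2113/0.073 = 2.895 min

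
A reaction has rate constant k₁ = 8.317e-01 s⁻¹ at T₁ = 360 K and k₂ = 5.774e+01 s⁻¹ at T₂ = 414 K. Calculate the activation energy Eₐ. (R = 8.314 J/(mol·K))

97.3 kJ/mol

Step 1: Use the two-temperature Arrhenius form: ln(k₂/k₁) = -Eₐ/R × (1/T₂ - 1/T₁)
Step 2: ln(k₂/k₁) = ln(5.774e+01/8.317e-01) = ln(69.4241) = 4.24023
Step 3: 1/T₂ - 1/T₁ = 1/414 - 1/360 = -3.623188e-04 K⁻¹
Step 4: Eₐ = -R × ln(k₂/k₁) / (1/T₂ - 1/T₁) = -8.314 × 4.24023 / -3.623188e-04
Step 5: Eₐ = 9.7299e+04 J/mol = 97.3 kJ/mol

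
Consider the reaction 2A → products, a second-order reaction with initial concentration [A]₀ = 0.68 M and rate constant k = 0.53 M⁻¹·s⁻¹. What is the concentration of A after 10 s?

0.1477 M

Step 1: For a second-order reaction: 1/[A] = 1/[A]₀ + kt
Step 2: 1/[A] = 1/0.68 + 0.53 × 10
Step 3: 1/[A] = 1.471 + 5.3 = 6.771
Step 4: [A] = 1/6.771 = 0.1477 M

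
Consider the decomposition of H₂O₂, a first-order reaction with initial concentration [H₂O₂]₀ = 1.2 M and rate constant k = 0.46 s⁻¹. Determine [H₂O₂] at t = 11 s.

0.007615 M

Step 1: For a first-order reaction: [H₂O₂] = [H₂O₂]₀ × e^(-kt)
Step 2: [H₂O₂] = 1.2 × e^(-0.46 × 11)
Step 3: [H₂O₂] = 1.2 × e^(-5.06)
Step 4: [H₂O₂] = 1.2 × 0.00634556 = 0.007615 M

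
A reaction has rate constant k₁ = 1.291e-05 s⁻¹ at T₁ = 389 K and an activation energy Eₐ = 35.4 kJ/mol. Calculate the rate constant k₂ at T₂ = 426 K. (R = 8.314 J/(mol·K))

3.340e-05 s⁻¹

Step 1: Use the two-temperature Arrhenius form: ln(k₂/k₁) = -Eₐ/R × (1/T₂ - 1/T₁)
Step 2: Convert Eₐ to J/mol: 35.4 kJ/mol = 35400 J/mol
Step 3: 1/T₂ - 1/T₁ = 1/426 - 1/389 = -2.232762e-04 K⁻¹
Step 4: ln(k₂/k₁) = -35400/8.314 × -2.232762e-04 = 0.95068
Step 5: k₂ = k₁ × exp(0.95068) = 1.291e-05 × 2.58747e+00 = 3.340e-05 s⁻¹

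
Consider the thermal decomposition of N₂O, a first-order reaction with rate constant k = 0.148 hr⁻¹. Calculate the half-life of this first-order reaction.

4.683 hr

Step 1: For a first-order reaction, t₁/₂ = ln(2)/k
Step 2: t₁/₂ = ln(2)/0.148
Step 3: t₁/₂ = 0.6931/0.148 = 4.683 hr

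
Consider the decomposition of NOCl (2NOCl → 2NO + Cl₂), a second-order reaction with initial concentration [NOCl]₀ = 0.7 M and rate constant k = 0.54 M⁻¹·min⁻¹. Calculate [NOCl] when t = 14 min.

0.1113 M

Step 1: For a second-order reaction: 1/[NOCl] = 1/[NOCl]₀ + kt
Step 2: 1/[NOCl] = 1/0.7 + 0.54 × 14
Step 3: 1/[NOCl] = 1.429 + 7.56 = 8.989
Step 4: [NOCl] = 1/8.989 = 0.1113 M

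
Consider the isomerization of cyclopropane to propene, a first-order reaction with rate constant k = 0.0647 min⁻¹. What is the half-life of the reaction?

10.71 min

Step 1: For a first-order reaction, t₁/₂ = ln(2)/k
Step 2: t₁/₂ = ln(2)/0.0647
Step 3: t₁/₂ = 0.6931/0.0647 = 10.71 min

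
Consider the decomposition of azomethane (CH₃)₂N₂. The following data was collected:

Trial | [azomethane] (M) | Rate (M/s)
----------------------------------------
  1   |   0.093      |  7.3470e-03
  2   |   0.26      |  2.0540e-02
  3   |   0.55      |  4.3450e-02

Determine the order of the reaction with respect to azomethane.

first order (1)

Step 1: Compare trials to find order n where rate₂/rate₁ = ([azomethane]₂/[azomethane]₁)^n
Step 2: rate₂/rate₁ = 2.0540e-02/7.3470e-03 = 2.796
Step 3: [azomethane]₂/[azomethane]₁ = 0.26/0.093 = 2.796
Step 4: n = ln(2.796)/ln(2.796) = 1.00 ≈ 1
Step 5: The reaction is first order in azomethane.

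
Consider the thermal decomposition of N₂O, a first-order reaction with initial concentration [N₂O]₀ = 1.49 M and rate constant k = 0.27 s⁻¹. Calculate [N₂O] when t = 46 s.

6.015e-06 M

Step 1: For a first-order reaction: [N₂O] = [N₂O]₀ × e^(-kt)
Step 2: [N₂O] = 1.49 × e^(-0.27 × 46)
Step 3: [N₂O] = 1.49 × e^(-12.42)
Step 4: [N₂O] = 1.49 × 4.03704e-06 = 6.015e-06 M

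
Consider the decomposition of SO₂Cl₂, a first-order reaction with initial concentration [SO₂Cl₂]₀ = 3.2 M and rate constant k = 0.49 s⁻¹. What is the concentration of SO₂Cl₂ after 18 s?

0.0004728 M

Step 1: For a first-order reaction: [SO₂Cl₂] = [SO₂Cl₂]₀ × e^(-kt)
Step 2: [SO₂Cl₂] = 3.2 × e^(-0.49 × 18)
Step 3: [SO₂Cl₂] = 3.2 × e^(-8.82)
Step 4: [SO₂Cl₂] = 3.2 × 0.000147748 = 0.0004728 M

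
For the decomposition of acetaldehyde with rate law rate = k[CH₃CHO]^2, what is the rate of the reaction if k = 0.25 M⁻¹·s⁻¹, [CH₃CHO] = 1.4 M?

0.49 M/s

Step 1: Identify the rate law: rate = k[CH₃CHO]^2
Step 2: Substitute values: rate = 0.25 × (1.4)^2
Step 3: Calculate: rate = 0.25 × 1.96 = 0.49 M/s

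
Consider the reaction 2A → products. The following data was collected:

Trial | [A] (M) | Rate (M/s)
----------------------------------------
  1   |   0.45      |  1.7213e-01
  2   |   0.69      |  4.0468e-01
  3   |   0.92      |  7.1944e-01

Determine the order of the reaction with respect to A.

second order (2)

Step 1: Compare trials to find order n where rate₂/rate₁ = ([A]₂/[A]₁)^n
Step 2: rate₂/rate₁ = 4.0468e-01/1.7213e-01 = 2.351
Step 3: [A]₂/[A]₁ = 0.69/0.45 = 1.533
Step 4: n = ln(2.351)/ln(1.533) = 2.00 ≈ 2
Step 5: The reaction is second order in A.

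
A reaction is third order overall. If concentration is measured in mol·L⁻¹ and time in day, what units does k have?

(mol·L⁻¹)⁻²·day⁻¹

Step 1: For overall order n, rate = k × (concentration)^n.
Step 2: Rate has units mol·L⁻¹·day⁻¹; concentration term has units (mol·L⁻¹)^3.
Step 3: k = rate / (concentration)^n, so units of k = (mol·L⁻¹)^(1-3)·day⁻¹ = (mol·L⁻¹)⁻²·day⁻¹.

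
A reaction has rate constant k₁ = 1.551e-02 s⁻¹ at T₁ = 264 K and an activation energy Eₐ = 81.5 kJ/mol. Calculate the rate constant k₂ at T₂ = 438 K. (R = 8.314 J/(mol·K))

3.952e+04 s⁻¹

Step 1: Use the two-temperature Arrhenius form: ln(k₂/k₁) = -Eₐ/R × (1/T₂ - 1/T₁)
Step 2: Convert Eₐ to J/mol: 81.5 kJ/mol = 81500 J/mol
Step 3: 1/T₂ - 1/T₁ = 1/438 - 1/264 = -1.504774e-03 K⁻¹
Step 4: ln(k₂/k₁) = -81500/8.314 × -1.504774e-03 = 14.75091
Step 5: k₂ = k₁ × exp(14.75091) = 1.551e-02 × 2.54823e+06 = 3.952e+04 s⁻¹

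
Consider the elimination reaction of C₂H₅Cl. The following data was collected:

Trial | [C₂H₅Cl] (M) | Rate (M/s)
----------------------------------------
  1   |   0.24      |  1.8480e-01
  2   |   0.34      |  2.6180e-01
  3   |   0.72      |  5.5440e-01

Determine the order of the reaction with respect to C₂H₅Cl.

first order (1)

Step 1: Compare trials to find order n where rate₂/rate₁ = ([C₂H₅Cl]₂/[C₂H₅Cl]₁)^n
Step 2: rate₂/rate₁ = 2.6180e-01/1.8480e-01 = 1.417
Step 3: [C₂H₅Cl]₂/[C₂H₅Cl]₁ = 0.34/0.24 = 1.417
Step 4: n = ln(1.417)/ln(1.417) = 1.00 ≈ 1
Step 5: The reaction is first order in C₂H₅Cl.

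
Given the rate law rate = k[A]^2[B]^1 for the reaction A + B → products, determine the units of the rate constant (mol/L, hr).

(mol/L)⁻²·hr⁻¹

Step 1: Overall order = 2 + 1 = 3.
Step 2: rate has units mol/L·hr⁻¹; [A]^2[B]^1 has units (mol/L)^3.
Step 3: k = rate/([A]^2[B]^1), so units of k = (mol/L)^(1-3)·hr⁻¹ = (mol/L)⁻²·hr⁻¹.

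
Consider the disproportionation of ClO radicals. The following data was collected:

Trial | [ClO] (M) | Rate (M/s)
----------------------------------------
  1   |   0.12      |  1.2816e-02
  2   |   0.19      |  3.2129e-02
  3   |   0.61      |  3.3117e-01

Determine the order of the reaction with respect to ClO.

second order (2)

Step 1: Compare trials to find order n where rate₂/rate₁ = ([ClO]₂/[ClO]₁)^n
Step 2: rate₂/rate₁ = 3.2129e-02/1.2816e-02 = 2.507
Step 3: [ClO]₂/[ClO]₁ = 0.19/0.12 = 1.583
Step 4: n = ln(2.507)/ln(1.583) = 2.00 ≈ 2
Step 5: The reaction is second order in ClO.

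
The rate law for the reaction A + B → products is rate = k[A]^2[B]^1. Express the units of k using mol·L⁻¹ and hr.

(mol·L⁻¹)⁻²·hr⁻¹

Step 1: Overall order = 2 + 1 = 3.
Step 2: rate has units mol·L⁻¹·hr⁻¹; [A]^2[B]^1 has units (mol·L⁻¹)^3.
Step 3: k = rate/([A]^2[B]^1), so units of k = (mol·L⁻¹)^(1-3)·hr⁻¹ = (mol·L⁻¹)⁻²·hr⁻¹.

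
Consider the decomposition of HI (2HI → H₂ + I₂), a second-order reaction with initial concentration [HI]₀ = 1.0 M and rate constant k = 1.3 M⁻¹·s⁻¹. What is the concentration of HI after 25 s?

0.02985 M

Step 1: For a second-order reaction: 1/[HI] = 1/[HI]₀ + kt
Step 2: 1/[HI] = 1/1.0 + 1.3 × 25
Step 3: 1/[HI] = 1 + 32.5 = 33.5
Step 4: [HI] = 1/33.5 = 0.02985 M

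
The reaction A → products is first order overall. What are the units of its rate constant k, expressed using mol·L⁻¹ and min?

min⁻¹

Step 1: For overall order n, rate = k × (concentration)^n.
Step 2: Rate has units mol·L⁻¹·min⁻¹; concentration term has units (mol·L⁻¹)^1.
Step 3: k = rate / (concentration)^n, so units of k = (mol·L⁻¹)^(1-1)·min⁻¹ = min⁻¹.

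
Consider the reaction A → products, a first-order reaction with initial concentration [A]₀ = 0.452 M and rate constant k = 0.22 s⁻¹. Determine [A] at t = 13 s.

0.02589 M

Step 1: For a first-order reaction: [A] = [A]₀ × e^(-kt)
Step 2: [A] = 0.452 × e^(-0.22 × 13)
Step 3: [A] = 0.452 × e^(-2.86)
Step 4: [A] = 0.452 × 0.0572688 = 0.02589 M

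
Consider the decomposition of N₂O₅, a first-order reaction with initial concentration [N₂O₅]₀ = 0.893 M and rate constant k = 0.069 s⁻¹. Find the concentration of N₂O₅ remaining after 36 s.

0.07448 M

Step 1: For a first-order reaction: [N₂O₅] = [N₂O₅]₀ × e^(-kt)
Step 2: [N₂O₅] = 0.893 × e^(-0.069 × 36)
Step 3: [N₂O₅] = 0.893 × e^(-2.484)
Step 4: [N₂O₅] = 0.893 × 0.0834089 = 0.07448 M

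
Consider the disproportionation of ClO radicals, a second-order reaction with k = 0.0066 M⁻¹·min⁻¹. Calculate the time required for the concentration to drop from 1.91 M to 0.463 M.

247.9 min

Step 1: For second-order: t = (1/[ClO] - 1/[ClO]₀)/k
Step 2: t = (1/0.463 - 1/1.91)/0.0066
Step 3: t = (2.16 - 0.5236)/0.0066
Step 4: t = 1.636/0.0066 = 247.9 min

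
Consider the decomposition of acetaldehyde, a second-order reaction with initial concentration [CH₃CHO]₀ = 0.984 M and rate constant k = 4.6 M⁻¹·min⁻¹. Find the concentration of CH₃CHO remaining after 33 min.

0.006544 M

Step 1: For a second-order reaction: 1/[CH₃CHO] = 1/[CH₃CHO]₀ + kt
Step 2: 1/[CH₃CHO] = 1/0.984 + 4.6 × 33
Step 3: 1/[CH₃CHO] = 1.016 + 151.8 = 152.8
Step 4: [CH₃CHO] = 1/152.8 = 0.006544 M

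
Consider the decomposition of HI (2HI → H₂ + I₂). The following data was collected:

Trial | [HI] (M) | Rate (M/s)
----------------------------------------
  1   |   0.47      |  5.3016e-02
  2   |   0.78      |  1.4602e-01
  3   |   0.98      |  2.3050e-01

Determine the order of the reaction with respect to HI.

second order (2)

Step 1: Compare trials to find order n where rate₂/rate₁ = ([HI]₂/[HI]₁)^n
Step 2: rate₂/rate₁ = 1.4602e-01/5.3016e-02 = 2.754
Step 3: [HI]₂/[HI]₁ = 0.78/0.47 = 1.66
Step 4: n = ln(2.754)/ln(1.66) = 2.00 ≈ 2
Step 5: The reaction is second order in HI.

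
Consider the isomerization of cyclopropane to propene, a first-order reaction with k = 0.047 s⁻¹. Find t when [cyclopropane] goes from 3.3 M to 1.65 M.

14.75 s

Step 1: For first-order: t = ln([cyclopropane]₀/[cyclopropane])/k
Step 2: t = ln(3.3/1.65)/0.047
Step 3: t = ln(2)/0.047
Step 4: t = 0.6931/0.047 = 14.75 s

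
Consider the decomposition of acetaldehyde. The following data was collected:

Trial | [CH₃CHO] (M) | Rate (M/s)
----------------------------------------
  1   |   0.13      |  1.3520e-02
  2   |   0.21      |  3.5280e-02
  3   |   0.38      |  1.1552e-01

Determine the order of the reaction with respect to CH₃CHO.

second order (2)

Step 1: Compare trials to find order n where rate₂/rate₁ = ([CH₃CHO]₂/[CH₃CHO]₁)^n
Step 2: rate₂/rate₁ = 3.5280e-02/1.3520e-02 = 2.609
Step 3: [CH₃CHO]₂/[CH₃CHO]₁ = 0.21/0.13 = 1.615
Step 4: n = ln(2.609)/ln(1.615) = 2.00 ≈ 2
Step 5: The reaction is second order in CH₃CHO.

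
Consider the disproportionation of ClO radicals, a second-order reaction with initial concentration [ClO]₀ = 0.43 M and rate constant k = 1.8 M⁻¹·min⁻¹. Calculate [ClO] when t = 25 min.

0.02113 M

Step 1: For a second-order reaction: 1/[ClO] = 1/[ClO]₀ + kt
Step 2: 1/[ClO] = 1/0.43 + 1.8 × 25
Step 3: 1/[ClO] = 2.326 + 45 = 47.33
Step 4: [ClO] = 1/47.33 = 0.02113 M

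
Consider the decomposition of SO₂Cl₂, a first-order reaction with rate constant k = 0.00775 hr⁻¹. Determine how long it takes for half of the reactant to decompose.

89.44 hr

Step 1: For a first-order reaction, t₁/₂ = ln(2)/k
Step 2: t₁/₂ = ln(2)/0.00775
Step 3: t₁/₂ = 0.6931/0.00775 = 89.44 hr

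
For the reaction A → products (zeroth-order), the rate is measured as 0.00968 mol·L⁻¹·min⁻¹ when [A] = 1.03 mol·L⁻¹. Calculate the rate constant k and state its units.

0.00968 mol·L⁻¹·min⁻¹

Step 1: For a zeroth-order reaction, rate = k (independent of concentration).
Step 2: k = rate = 0.00968 mol·L⁻¹·min⁻¹.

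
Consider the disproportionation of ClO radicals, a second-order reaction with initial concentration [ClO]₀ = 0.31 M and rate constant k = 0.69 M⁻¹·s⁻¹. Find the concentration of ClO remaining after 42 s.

0.03105 M

Step 1: For a second-order reaction: 1/[ClO] = 1/[ClO]₀ + kt
Step 2: 1/[ClO] = 1/0.31 + 0.69 × 42
Step 3: 1/[ClO] = 3.226 + 28.98 = 32.21
Step 4: [ClO] = 1/32.21 = 0.03105 M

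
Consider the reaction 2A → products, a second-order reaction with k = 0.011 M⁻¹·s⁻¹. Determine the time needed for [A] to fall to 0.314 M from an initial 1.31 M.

220.1 s

Step 1: For second-order: t = (1/[A] - 1/[A]₀)/k
Step 2: t = (1/0.314 - 1/1.31)/0.011
Step 3: t = (3.185 - 0.7634)/0.011
Step 4: t = 2.421/0.011 = 220.1 s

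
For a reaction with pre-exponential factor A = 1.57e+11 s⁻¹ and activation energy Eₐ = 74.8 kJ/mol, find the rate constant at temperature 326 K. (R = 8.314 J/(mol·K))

1.62e-01 s⁻¹

Step 1: Use the Arrhenius equation: k = A × exp(-Eₐ/RT)
Step 2: Convert Eₐ to J/mol: 74.8 kJ/mol = 74800 J/mol
Step 3: Calculate the exponent: -Eₐ/(RT) = -74800/(8.314 × 326) = -27.59777
Step 4: k = 1.57e+11 × exp(-27.59777)
Step 5: k = 1.57e+11 × 1.03381e-12 = 1.6231e-01 s⁻¹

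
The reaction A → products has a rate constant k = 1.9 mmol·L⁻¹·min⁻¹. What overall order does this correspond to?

zeroth order (0)

Step 1: The units of k for an nth-order reaction are (concentration)^(1-n)·(time)⁻¹.
Step 2: Here k has units mmol·L⁻¹·min⁻¹, so the concentration exponent is 1.
Step 3: 1 - n = 1 ⇒ n = 0. The reaction is zeroth order.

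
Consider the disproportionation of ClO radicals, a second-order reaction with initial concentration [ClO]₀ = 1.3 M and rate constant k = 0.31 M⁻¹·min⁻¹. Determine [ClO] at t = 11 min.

0.2393 M

Step 1: For a second-order reaction: 1/[ClO] = 1/[ClO]₀ + kt
Step 2: 1/[ClO] = 1/1.3 + 0.31 × 11
Step 3: 1/[ClO] = 0.7692 + 3.41 = 4.179
Step 4: [ClO] = 1/4.179 = 0.2393 M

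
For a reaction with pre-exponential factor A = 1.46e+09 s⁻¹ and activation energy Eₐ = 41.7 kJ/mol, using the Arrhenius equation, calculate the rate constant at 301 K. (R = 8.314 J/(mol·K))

8.46e+01 s⁻¹

Step 1: Use the Arrhenius equation: k = A × exp(-Eₐ/RT)
Step 2: Convert Eₐ to J/mol: 41.7 kJ/mol = 41700 J/mol
Step 3: Calculate the exponent: -Eₐ/(RT) = -41700/(8.314 × 301) = -16.66324
Step 4: k = 1.46e+09 × exp(-16.66324)
Step 5: k = 1.46e+09 × 5.79758e-08 = 8.4645e+01 s⁻¹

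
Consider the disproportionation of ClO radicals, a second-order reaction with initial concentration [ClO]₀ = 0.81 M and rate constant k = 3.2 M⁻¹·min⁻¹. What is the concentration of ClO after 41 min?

0.007551 M

Step 1: For a second-order reaction: 1/[ClO] = 1/[ClO]₀ + kt
Step 2: 1/[ClO] = 1/0.81 + 3.2 × 41
Step 3: 1/[ClO] = 1.235 + 131.2 = 132.4
Step 4: [ClO] = 1/132.4 = 0.007551 M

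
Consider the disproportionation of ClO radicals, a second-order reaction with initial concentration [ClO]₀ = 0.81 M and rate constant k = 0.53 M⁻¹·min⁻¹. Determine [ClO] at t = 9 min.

0.1665 M

Step 1: For a second-order reaction: 1/[ClO] = 1/[ClO]₀ + kt
Step 2: 1/[ClO] = 1/0.81 + 0.53 × 9
Step 3: 1/[ClO] = 1.235 + 4.77 = 6.005
Step 4: [ClO] = 1/6.005 = 0.1665 M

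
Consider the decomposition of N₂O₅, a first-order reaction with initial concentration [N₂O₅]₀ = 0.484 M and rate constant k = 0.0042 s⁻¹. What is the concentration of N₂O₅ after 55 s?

0.3842 M

Step 1: For a first-order reaction: [N₂O₅] = [N₂O₅]₀ × e^(-kt)
Step 2: [N₂O₅] = 0.484 × e^(-0.0042 × 55)
Step 3: [N₂O₅] = 0.484 × e^(-0.231)
Step 4: [N₂O₅] = 0.484 × 0.793739 = 0.3842 M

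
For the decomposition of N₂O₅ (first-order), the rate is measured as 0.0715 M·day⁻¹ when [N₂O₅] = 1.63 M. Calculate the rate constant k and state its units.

0.04387 day⁻¹

Step 1: rate = k[N₂O₅]^1, so k = rate / [N₂O₅]^1.
Step 2: k = 0.0715 / (1.63)^1 = 0.0715 / 1.63.
Step 3: k = 0.04387 day⁻¹.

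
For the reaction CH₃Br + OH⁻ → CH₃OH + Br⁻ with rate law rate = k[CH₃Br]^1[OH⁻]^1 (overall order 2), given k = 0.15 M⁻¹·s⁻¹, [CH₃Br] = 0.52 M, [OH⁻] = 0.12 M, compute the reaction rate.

0.00936 M/s

Step 1: The rate law is rate = k[CH₃Br]^1[OH⁻]^1, overall order = 1+1 = 2
Step 2: Substitute values: rate = 0.15 × (0.52)^1 × (0.12)^1
Step 3: rate = 0.15 × 0.52 × 0.12 = 0.00936 M/s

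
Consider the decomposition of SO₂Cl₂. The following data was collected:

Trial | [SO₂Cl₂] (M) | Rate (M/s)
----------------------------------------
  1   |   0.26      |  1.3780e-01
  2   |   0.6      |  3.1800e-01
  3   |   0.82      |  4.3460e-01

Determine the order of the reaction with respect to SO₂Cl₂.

first order (1)

Step 1: Compare trials to find order n where rate₂/rate₁ = ([SO₂Cl₂]₂/[SO₂Cl₂]₁)^n
Step 2: rate₂/rate₁ = 3.1800e-01/1.3780e-01 = 2.308
Step 3: [SO₂Cl₂]₂/[SO₂Cl₂]₁ = 0.6/0.26 = 2.308
Step 4: n = ln(2.308)/ln(2.308) = 1.00 ≈ 1
Step 5: The reaction is first order in SO₂Cl₂.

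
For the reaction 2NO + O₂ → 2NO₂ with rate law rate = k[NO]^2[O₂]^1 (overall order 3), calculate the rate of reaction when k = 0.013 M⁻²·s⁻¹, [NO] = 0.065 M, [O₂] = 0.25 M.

1.373e-05 M/s

Step 1: The rate law is rate = k[NO]^2[O₂]^1, overall order = 2+1 = 3
Step 2: Substitute values: rate = 0.013 × (0.065)^2 × (0.25)^1
Step 3: rate = 0.013 × 0.004225 × 0.25 = 1.37313e-05 M/s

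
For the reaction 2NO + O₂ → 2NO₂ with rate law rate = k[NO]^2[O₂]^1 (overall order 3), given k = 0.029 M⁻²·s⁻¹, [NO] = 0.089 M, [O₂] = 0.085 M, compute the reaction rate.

1.953e-05 M/s

Step 1: The rate law is rate = k[NO]^2[O₂]^1, overall order = 2+1 = 3
Step 2: Substitute values: rate = 0.029 × (0.089)^2 × (0.085)^1
Step 3: rate = 0.029 × 0.007921 × 0.085 = 1.95253e-05 M/s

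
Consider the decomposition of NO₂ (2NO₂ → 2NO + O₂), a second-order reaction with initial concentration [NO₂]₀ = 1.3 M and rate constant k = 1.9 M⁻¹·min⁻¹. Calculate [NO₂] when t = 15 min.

0.03417 M

Step 1: For a second-order reaction: 1/[NO₂] = 1/[NO₂]₀ + kt
Step 2: 1/[NO₂] = 1/1.3 + 1.9 × 15
Step 3: 1/[NO₂] = 0.7692 + 28.5 = 29.27
Step 4: [NO₂] = 1/29.27 = 0.03417 M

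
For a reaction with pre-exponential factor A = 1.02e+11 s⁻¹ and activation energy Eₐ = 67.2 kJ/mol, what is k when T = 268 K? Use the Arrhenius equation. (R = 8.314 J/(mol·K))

8.14e-03 s⁻¹

Step 1: Use the Arrhenius equation: k = A × exp(-Eₐ/RT)
Step 2: Convert Eₐ to J/mol: 67.2 kJ/mol = 67200 J/mol
Step 3: Calculate the exponent: -Eₐ/(RT) = -67200/(8.314 × 268) = -30.15952
Step 4: k = 1.02e+11 × exp(-30.15952)
Step 5: k = 1.02e+11 × 7.97787e-14 = 8.1374e-03 s⁻¹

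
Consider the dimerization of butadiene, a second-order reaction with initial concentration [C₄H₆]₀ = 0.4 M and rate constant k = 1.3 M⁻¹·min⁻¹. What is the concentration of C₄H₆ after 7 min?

0.08621 M

Step 1: For a second-order reaction: 1/[C₄H₆] = 1/[C₄H₆]₀ + kt
Step 2: 1/[C₄H₆] = 1/0.4 + 1.3 × 7
Step 3: 1/[C₄H₆] = 2.5 + 9.1 = 11.6
Step 4: [C₄H₆] = 1/11.6 = 0.08621 M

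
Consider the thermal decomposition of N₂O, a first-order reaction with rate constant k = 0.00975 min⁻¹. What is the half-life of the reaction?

71.09 min

Step 1: For a first-order reaction, t₁/₂ = ln(2)/k
Step 2: t₁/₂ = ln(2)/0.00975
Step 3: t₁/₂ = 0.6931/0.00975 = 71.09 min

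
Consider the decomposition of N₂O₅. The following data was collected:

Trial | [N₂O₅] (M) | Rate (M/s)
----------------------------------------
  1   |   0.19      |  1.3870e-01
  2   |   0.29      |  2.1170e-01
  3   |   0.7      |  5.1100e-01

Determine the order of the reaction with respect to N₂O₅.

first order (1)

Step 1: Compare trials to find order n where rate₂/rate₁ = ([N₂O₅]₂/[N₂O₅]₁)^n
Step 2: rate₂/rate₁ = 2.1170e-01/1.3870e-01 = 1.526
Step 3: [N₂O₅]₂/[N₂O₅]₁ = 0.29/0.19 = 1.526
Step 4: n = ln(1.526)/ln(1.526) = 1.00 ≈ 1
Step 5: The reaction is first order in N₂O₅.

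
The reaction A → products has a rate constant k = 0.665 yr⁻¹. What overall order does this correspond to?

first order (1)

Step 1: The units of k for an nth-order reaction are (concentration)^(1-n)·(time)⁻¹.
Step 2: Here k has units yr⁻¹, so the concentration exponent is 0.
Step 3: 1 - n = 0 ⇒ n = 1. The reaction is first order.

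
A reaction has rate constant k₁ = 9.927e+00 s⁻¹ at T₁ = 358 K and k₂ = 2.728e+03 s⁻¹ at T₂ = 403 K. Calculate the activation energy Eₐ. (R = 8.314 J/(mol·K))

149.7 kJ/mol

Step 1: Use the two-temperature Arrhenius form: ln(k₂/k₁) = -Eₐ/R × (1/T₂ - 1/T₁)
Step 2: ln(k₂/k₁) = ln(2.728e+03/9.927e+00) = ln(274.806) = 5.61607
Step 3: 1/T₂ - 1/T₁ = 1/403 - 1/358 = -3.119065e-04 K⁻¹
Step 4: Eₐ = -R × ln(k₂/k₁) / (1/T₂ - 1/T₁) = -8.314 × 5.61607 / -3.119065e-04
Step 5: Eₐ = 1.4970e+05 J/mol = 149.7 kJ/mol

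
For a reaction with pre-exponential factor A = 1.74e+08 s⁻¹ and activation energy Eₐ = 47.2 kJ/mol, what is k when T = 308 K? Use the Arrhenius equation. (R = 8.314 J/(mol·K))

1.72e+00 s⁻¹

Step 1: Use the Arrhenius equation: k = A × exp(-Eₐ/RT)
Step 2: Convert Eₐ to J/mol: 47.2 kJ/mol = 47200 J/mol
Step 3: Calculate the exponent: -Eₐ/(RT) = -47200/(8.314 × 308) = -18.43237
Step 4: k = 1.74e+08 × exp(-18.43237)
Step 5: k = 1.74e+08 × 9.88379e-09 = 1.7198e+00 s⁻¹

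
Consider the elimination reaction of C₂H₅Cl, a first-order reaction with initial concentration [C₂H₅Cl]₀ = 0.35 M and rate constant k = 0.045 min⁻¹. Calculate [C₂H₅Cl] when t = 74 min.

0.01253 M

Step 1: For a first-order reaction: [C₂H₅Cl] = [C₂H₅Cl]₀ × e^(-kt)
Step 2: [C₂H₅Cl] = 0.35 × e^(-0.045 × 74)
Step 3: [C₂H₅Cl] = 0.35 × e^(-3.33)
Step 4: [C₂H₅Cl] = 0.35 × 0.0357931 = 0.01253 M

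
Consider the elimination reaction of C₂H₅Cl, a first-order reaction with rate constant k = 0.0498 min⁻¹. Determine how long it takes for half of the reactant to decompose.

13.92 min

Step 1: For a first-order reaction, t₁/₂ = ln(2)/k
Step 2: t₁/₂ = ln(2)/0.0498
Step 3: t₁/₂ = 0.6931/0.0498 = 13.92 min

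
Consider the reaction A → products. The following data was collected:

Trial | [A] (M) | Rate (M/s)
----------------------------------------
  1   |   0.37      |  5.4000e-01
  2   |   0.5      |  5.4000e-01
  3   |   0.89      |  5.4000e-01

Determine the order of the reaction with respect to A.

zeroth order (0)

Step 1: Compare trials - when concentration changes, rate stays constant.
Step 2: rate₂/rate₁ = 5.4000e-01/5.4000e-01 = 1
Step 3: [A]₂/[A]₁ = 0.5/0.37 = 1.351
Step 4: Since rate ratio ≈ (conc ratio)^0, the reaction is zeroth order.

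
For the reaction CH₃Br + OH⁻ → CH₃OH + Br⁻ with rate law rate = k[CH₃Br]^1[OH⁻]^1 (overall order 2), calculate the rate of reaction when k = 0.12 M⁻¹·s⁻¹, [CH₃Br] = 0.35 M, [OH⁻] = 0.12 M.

0.00504 M/s

Step 1: The rate law is rate = k[CH₃Br]^1[OH⁻]^1, overall order = 1+1 = 2
Step 2: Substitute values: rate = 0.12 × (0.35)^1 × (0.12)^1
Step 3: rate = 0.12 × 0.35 × 0.12 = 0.00504 M/s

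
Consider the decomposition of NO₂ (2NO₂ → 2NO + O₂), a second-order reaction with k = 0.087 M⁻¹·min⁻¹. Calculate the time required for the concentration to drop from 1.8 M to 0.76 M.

8.738 min

Step 1: For second-order: t = (1/[NO₂] - 1/[NO₂]₀)/k
Step 2: t = (1/0.76 - 1/1.8)/0.087
Step 3: t = (1.316 - 0.5556)/0.087
Step 4: t = 0.7602/0.087 = 8.738 min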